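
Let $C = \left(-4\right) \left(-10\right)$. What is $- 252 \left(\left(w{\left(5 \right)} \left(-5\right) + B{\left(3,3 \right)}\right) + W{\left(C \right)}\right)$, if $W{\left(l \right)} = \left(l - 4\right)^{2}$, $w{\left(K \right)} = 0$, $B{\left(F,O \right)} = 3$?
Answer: $-327348$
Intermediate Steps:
$C = 40$
$W{\left(l \right)} = \left(-4 + l\right)^{2}$
$- 252 \left(\left(w{\left(5 \right)} \left(-5\right) + B{\left(3,3 \right)}\right) + W{\left(C \right)}\right) = - 252 \left(\left(0 \left(-5\right) + 3\right) + \left(-4 + 40\right)^{2}\right) = - 252 \left(\left(0 + 3\right) + 36^{2}\right) = - 252 \left(3 + 1296\right) = \left(-252\right) 1299 = -327348$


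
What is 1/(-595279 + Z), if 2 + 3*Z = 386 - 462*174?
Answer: -1/621947 ≈ -1.6079e-6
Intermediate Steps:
Z = -26668 (Z = -2/3 + (386 - 462*174)/3 = -2/3 + (386 - 80388)/3 = -2/3 + (1/3)*(-80002) = -2/3 - 80002/3 = -26668)
1/(-595279 + Z) = 1/(-595279 - 26668) = 1/(-621947) = -1/621947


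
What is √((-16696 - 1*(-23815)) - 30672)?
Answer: 3*I*√2617 ≈ 153.47*I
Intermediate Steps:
√((-16696 - 1*(-23815)) - 30672) = √((-16696 + 23815) - 30672) = √(7119 - 30672) = √(-23553) = 3*I*√2617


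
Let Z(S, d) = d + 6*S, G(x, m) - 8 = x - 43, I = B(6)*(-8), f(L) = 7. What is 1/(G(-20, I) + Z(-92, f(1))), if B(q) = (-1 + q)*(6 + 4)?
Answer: -1/600 ≈ -0.0016667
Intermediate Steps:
B(q) = -10 + 10*q (B(q) = (-1 + q)*10 = -10 + 10*q)
I = -400 (I = (-10 + 10*6)*(-8) = (-10 + 60)*(-8) = 50*(-8) = -400)
G(x, m) = -35 + x (G(x, m) = 8 + (x - 43) = 8 + (-43 + x) = -35 + x)
1/(G(-20, I) + Z(-92, f(1))) = 1/((-35 - 20) + (7 + 6*(-92))) = 1/(-55 + (7 - 552)) = 1/(-55 - 545) = 1/(-600) = -1/600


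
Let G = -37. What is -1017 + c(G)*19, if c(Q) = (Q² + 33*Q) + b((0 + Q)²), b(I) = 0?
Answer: 1795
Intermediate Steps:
c(Q) = Q² + 33*Q (c(Q) = (Q² + 33*Q) + 0 = Q² + 33*Q)
-1017 + c(G)*19 = -1017 - 37*(33 - 37)*19 = -1017 - 37*(-4)*19 = -1017 + 148*19 = -1017 + 2812 = 1795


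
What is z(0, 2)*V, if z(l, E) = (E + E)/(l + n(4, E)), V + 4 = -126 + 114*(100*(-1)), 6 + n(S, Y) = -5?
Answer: 46120/11 ≈ 4192.7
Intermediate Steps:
n(S, Y) = -11 (n(S, Y) = -6 - 5 = -11)
V = -11530 (V = -4 + (-126 + 114*(100*(-1))) = -4 + (-126 + 114*(-100)) = -4 + (-126 - 11400) = -4 - 11526 = -11530)
z(l, E) = 2*E/(-11 + l) (z(l, E) = (E + E)/(l - 11) = (2*E)/(-11 + l) = 2*E/(-11 + l))
z(0, 2)*V = (2*2/(-11 + 0))*(-11530) = (2*2/(-11))*(-11530) = (2*2*(-1/11))*(-11530) = -4/11*(-11530) = 46120/11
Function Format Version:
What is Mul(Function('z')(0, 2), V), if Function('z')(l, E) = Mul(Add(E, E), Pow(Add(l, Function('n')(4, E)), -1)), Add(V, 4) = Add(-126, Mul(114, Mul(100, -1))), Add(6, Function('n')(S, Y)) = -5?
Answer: Rational(46120, 11) ≈ 4192.7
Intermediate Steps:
Function('n')(S, Y) = -11 (Function('n')(S, Y) = Add(-6, -5) = -11)
V = -11530 (V = Add(-4, Add(-126, Mul(114, Mul(100, -1)))) = Add(-4, Add(-126, Mul(114, -100))) = Add(-4, Add(-126, -11400)) = Add(-4, -11526) = -11530)
Function('z')(l, E) = Mul(2, E, Pow(Add(-11, l), -1)) (Function('z')(l, E) = Mul(Add(E, E), Pow(Add(l, -11), -1)) = Mul(Mul(2, E), Pow(Add(-11, l), -1)) = Mul(2, E, Pow(Add(-11, l), -1)))
Mul(Function('z')(0, 2), V) = Mul(Mul(2, 2, Pow(Add(-11, 0), -1)), -11530) = Mul(Mul(2, 2, Pow(-11, -1)), -11530) = Mul(Mul(2, 2, Rational(-1, 11)), -11530) = Mul(Rational(-4, 11), -11530) = Rational(46120, 11)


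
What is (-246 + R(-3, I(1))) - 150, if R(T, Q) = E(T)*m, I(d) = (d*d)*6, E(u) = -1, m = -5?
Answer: -391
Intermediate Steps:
I(d) = 6*d**2 (I(d) = d**2*6 = 6*d**2)
R(T, Q) = 5 (R(T, Q) = -1*(-5) = 5)
(-246 + R(-3, I(1))) - 150 = (-246 + 5) - 150 = -241 - 150 = -391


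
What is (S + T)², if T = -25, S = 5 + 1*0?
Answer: 400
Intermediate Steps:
S = 5 (S = 5 + 0 = 5)
(S + T)² = (5 - 25)² = (-20)² = 400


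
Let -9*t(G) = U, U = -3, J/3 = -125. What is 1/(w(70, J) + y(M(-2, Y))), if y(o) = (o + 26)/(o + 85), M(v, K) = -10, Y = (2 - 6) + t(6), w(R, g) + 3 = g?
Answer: -75/28334 ≈ -0.0026470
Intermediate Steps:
J = -375 (J = 3*(-125) = -375)
w(R, g) = -3 + g
t(G) = ⅓ (t(G) = -⅑*(-3) = ⅓)
Y = -11/3 (Y = (2 - 6) + ⅓ = -4 + ⅓ = -11/3 ≈ -3.6667)
y(o) = (26 + o)/(85 + o)
1/(w(70, J) + y(M(-2, Y))) = 1/((-3 - 375) + (26 - 10)/(85 - 10)) = 1/(-378 + 16/75) = 1/(-28334/75) = -75/28334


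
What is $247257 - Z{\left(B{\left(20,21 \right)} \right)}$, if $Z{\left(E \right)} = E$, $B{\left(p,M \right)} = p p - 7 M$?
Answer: $247004$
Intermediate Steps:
$B{\left(p,M \right)} = p^{2} - 7 M$
$247257 - Z{\left(B{\left(20,21 \right)} \right)} = 247257 - \left(20^{2} - 147\right) = 247257 - \left(400 - 147\right) = 247257 - 253 = 247004$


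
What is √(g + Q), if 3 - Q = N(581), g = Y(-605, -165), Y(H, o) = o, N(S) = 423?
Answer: 3*I*√65 ≈ 24.187*I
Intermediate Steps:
g = -165
Q = -420 (Q = 3 - 1*423 = 3 - 423 = -420)
√(g + Q) = √(-165 - 420) = √(-585) = 3*I*√65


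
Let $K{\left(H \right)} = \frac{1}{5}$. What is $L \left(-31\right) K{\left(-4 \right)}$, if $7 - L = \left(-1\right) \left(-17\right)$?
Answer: $62$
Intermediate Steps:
$L = -10$ ($L = 7 - \left(-1\right) \left(-17\right) = 7 - 17 = -10$)
$K{\left(H \right)} = \frac{1}{5}$
$L \left(-31\right) K{\left(-4 \right)} = \left(-10\right) \left(-31\right) \frac{1}{5} = 310 \cdot \frac{1}{5} = 62$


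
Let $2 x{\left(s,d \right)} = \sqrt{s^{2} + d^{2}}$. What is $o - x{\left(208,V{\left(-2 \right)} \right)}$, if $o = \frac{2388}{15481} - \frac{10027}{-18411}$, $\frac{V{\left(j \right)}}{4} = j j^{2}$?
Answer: $\frac{199193455}{285020691} - 8 \sqrt{173} \approx -104.52$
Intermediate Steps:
$V{\left(j \right)} = 4 j^{3}$ ($V{\left(j \right)} = 4 j j^{2} = 4 j^{3}$)
$o = \frac{199193455}{285020691}$ ($o = 2388 \cdot \frac{1}{15481} - - \frac{10027}{18411} = \frac{2388}{15481} + \frac{10027}{18411} = \frac{199193455}{285020691} \approx 0.69887$)
$x{\left(s,d \right)} = \frac{\sqrt{d^{2} + s^{2}}}{2}$ ($x{\left(s,d \right)} = \frac{\sqrt{s^{2} + d^{2}}}{2} = \frac{\sqrt{d^{2} + s^{2}}}{2}$)
$o - x{\left(208,V{\left(-2 \right)} \right)} = \frac{199193455}{285020691} - \frac{\sqrt{\left(4 \left(-2\right)^{3}\right)^{2} + 208^{2}}}{2} = \frac{199193455}{285020691} - \frac{\sqrt{\left(4 \left(-8\right)\right)^{2} + 43264}}{2} = \frac{199193455}{285020691} - \frac{\sqrt{\left(-32\right)^{2} + 43264}}{2} = \frac{199193455}{285020691} - \frac{\sqrt{1024 + 43264}}{2} = \frac{199193455}{285020691} - \frac{\sqrt{44288}}{2} = \frac{199193455}{285020691} - \frac{16 \sqrt{173}}{2} = \frac{199193455}{285020691} - 8 \sqrt{173}$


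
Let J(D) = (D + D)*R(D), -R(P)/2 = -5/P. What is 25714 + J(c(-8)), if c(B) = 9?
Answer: 25734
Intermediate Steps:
R(P) = 10/P (R(P) = -(-10)/P = 10/P)
J(D) = 20 (J(D) = (D + D)*(10/D) = (2*D)*(10/D) = 20)
25714 + J(c(-8)) = 25714 + 20 = 25734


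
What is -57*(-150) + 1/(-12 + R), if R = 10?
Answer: 17099/2 ≈ 8549.5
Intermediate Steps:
-57*(-150) + 1/(-12 + R) = -57*(-150) + 1/(-12 + 10) = 8550 + 1/(-2) = 8550 - 1/2 = 17099/2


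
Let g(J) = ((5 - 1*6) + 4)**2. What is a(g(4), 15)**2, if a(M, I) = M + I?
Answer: 576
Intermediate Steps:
g(J) = 9 (g(J) = ((5 - 6) + 4)**2 = (-1 + 4)**2 = 3**2 = 9)
a(M, I) = I + M
a(g(4), 15)**2 = (15 + 9)**2 = 24**2 = 576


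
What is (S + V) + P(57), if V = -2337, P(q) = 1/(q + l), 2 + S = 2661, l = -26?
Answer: 9983/31 ≈ 322.03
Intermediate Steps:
S = 2659 (S = -2 + 2661 = 2659)
P(q) = 1/(-26 + q) (P(q) = 1/(q - 26) = 1/(-26 + q))
(S + V) + P(57) = (2659 - 2337) + 1/(-26 + 57) = 322 + 1/31 = 9983/31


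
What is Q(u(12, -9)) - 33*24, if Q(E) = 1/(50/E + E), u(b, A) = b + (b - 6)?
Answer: -148095/187 ≈ -791.95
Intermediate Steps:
u(b, A) = -6 + 2*b (u(b, A) = b + (-6 + b) = -6 + 2*b)
Q(E) = 1/(E + 50/E)
Q(u(12, -9)) - 33*24 = (-6 + 2*12)/(50 + (-6 + 2*12)²) - 33*24 = (-6 + 24)/(50 + (-6 + 24)²) - 792 = 18/(50 + 18²) - 792 = 18/(50 + 324) - 792 = 18/374 - 792 = 18*(1/374) - 792 = 9/187 - 792 = -148095/187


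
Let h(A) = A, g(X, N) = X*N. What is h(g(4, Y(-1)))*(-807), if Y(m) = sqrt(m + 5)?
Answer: -6456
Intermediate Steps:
Y(m) = sqrt(5 + m)
g(X, N) = N*X
h(g(4, Y(-1)))*(-807) = (sqrt(5 - 1)*4)*(-807) = (sqrt(4)*4)*(-807) = (2*4)*(-807) = 8*(-807) = -6456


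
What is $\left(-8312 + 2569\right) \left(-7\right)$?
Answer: $40201$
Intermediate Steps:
$\left(-8312 + 2569\right) \left(-7\right) = \left(-5743\right) \left(-7\right) = 40201$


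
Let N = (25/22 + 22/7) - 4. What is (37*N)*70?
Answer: 7955/11 ≈ 723.18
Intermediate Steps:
N = 43/154 (N = (25*(1/22) + 22*(⅐)) - 4 = (25/22 + 22/7) - 4 = 659/154 - 4 = 43/154 ≈ 0.27922)
(37*N)*70 = (37*(43/154))*70 = (1591/154)*70 = 7955/11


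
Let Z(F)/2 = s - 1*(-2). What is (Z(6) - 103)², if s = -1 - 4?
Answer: 11881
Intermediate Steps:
s = -5
Z(F) = -6 (Z(F) = 2*(-5 - 1*(-2)) = 2*(-5 + 2) = 2*(-3) = -6)
(Z(6) - 103)² = (-6 - 103)² = (-109)² = 11881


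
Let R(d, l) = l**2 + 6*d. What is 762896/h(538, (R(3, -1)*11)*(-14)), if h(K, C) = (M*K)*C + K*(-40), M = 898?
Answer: -95362/176705293 ≈ -0.00053967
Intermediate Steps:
h(K, C) = -40*K + 898*C*K (h(K, C) = (898*K)*C + K*(-40) = 898*C*K - 40*K = -40*K + 898*C*K)
762896/h(538, (R(3, -1)*11)*(-14)) = 762896/((2*538*(-20 + 449*((((-1)**2 + 6*3)*11)*(-14))))) = 762896/((2*538*(-20 + 449*(((1 + 18)*11)*(-14))))) = 762896/((2*538*(-20 + 449*((19*11)*(-14))))) = 762896/((2*538*(-20 + 449*(209*(-14))))) = 762896/((2*538*(-20 + 449*(-2926)))) = 762896/((2*538*(-20 - 1313774))) = 762896/((2*538*(-1313794))) = 762896/(-1413642344) = 762896*(-1/1413642344) = -95362/176705293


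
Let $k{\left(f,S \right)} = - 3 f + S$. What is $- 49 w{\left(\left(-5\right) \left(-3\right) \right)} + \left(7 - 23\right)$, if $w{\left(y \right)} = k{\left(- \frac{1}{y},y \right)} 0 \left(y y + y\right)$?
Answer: $-16$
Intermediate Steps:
$k{\left(f,S \right)} = S - 3 f$
$w{\left(y \right)} = 0$ ($w{\left(y \right)} = \left(y - 3 \left(- \frac{1}{y}\right)\right) 0 \left(y y + y\right) = \left(y + \frac{3}{y}\right) 0 \left(y^{2} + y\right) = 0 \left(y + y^{2}\right) = 0$)
$- 49 w{\left(\left(-5\right) \left(-3\right) \right)} + \left(7 - 23\right) = \left(-49\right) 0 + \left(7 - 23\right) = 0 + \left(7 - 23\right) = 0 - 16 = -16$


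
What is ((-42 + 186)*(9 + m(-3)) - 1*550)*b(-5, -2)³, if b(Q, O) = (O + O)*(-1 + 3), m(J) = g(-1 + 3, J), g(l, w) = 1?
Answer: -455680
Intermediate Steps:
m(J) = 1
b(Q, O) = 4*O (b(Q, O) = (2*O)*2 = 4*O)
((-42 + 186)*(9 + m(-3)) - 1*550)*b(-5, -2)³ = ((-42 + 186)*(9 + 1) - 1*550)*(4*(-2))³ = (144*10 - 550)*(-8)³ = (1440 - 550)*(-512) = 890*(-512) = -455680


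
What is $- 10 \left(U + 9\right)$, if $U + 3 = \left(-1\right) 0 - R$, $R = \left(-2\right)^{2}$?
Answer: $-20$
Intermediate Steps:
$R = 4$
$U = -7$ ($U = -3 - 4 = -7$)
$- 10 \left(U + 9\right) = - 10 \left(-7 + 9\right) = \left(-10\right) 2 = -20$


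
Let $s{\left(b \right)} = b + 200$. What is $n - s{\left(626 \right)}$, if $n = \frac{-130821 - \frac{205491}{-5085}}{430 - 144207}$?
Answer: $- \frac{201076191292}{243702015} \approx -825.09$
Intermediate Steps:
$s{\left(b \right)} = 200 + b$
$n = \frac{221673098}{243702015}$ ($n = \frac{-130821 - - \frac{68497}{1695}}{-143777} = \left(-130821 + \frac{68497}{1695}\right) \left(- \frac{1}{143777}\right) = \left(- \frac{221673098}{1695}\right) \left(- \frac{1}{143777}\right) = \frac{221673098}{243702015} \approx 0.90961$)
$n - s{\left(626 \right)} = \frac{221673098}{243702015} - \left(200 + 626\right) = \frac{221673098}{243702015} - 826 = - \frac{201076191292}{243702015}$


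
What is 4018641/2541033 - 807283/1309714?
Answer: 97331443495/100849287714 ≈ 0.96512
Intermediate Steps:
4018641/2541033 - 807283/1309714 = 4018641*(1/2541033) - 807283*1/1309714 = 121777/77001 - 807283/1309714 = 97331443495/100849287714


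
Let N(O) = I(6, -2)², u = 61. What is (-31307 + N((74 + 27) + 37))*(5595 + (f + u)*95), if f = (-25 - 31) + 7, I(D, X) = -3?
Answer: -210792030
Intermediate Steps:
f = -49 (f = -56 + 7 = -49)
N(O) = 9 (N(O) = (-3)² = 9)
(-31307 + N((74 + 27) + 37))*(5595 + (f + u)*95) = (-31307 + 9)*(5595 + (-49 + 61)*95) = -31298*(5595 + 12*95) = -31298*(5595 + 1140) = -31298*6735 = -210792030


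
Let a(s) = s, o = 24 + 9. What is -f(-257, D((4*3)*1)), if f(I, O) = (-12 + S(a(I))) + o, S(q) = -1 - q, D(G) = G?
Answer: -277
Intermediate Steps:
o = 33
f(I, O) = 20 - I (f(I, O) = (-12 + (-1 - I)) + 33 = (-13 - I) + 33 = 20 - I)
-f(-257, D((4*3)*1)) = -(20 - 1*(-257)) = -(20 + 257) = -1*277 = -277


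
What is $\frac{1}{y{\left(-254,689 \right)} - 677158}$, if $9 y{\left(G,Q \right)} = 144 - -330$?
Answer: $- \frac{3}{2031316} \approx -1.4769 \cdot 10^{-6}$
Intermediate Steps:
$y{\left(G,Q \right)} = \frac{158}{3}$ ($y{\left(G,Q \right)} = \frac{144 - -330}{9} = \frac{144 + 330}{9} = \frac{1}{9} \cdot 474 = \frac{158}{3}$)
$\frac{1}{y{\left(-254,689 \right)} - 677158} = \frac{1}{\frac{158}{3} - 677158} = \frac{1}{- \frac{2031316}{3}} = - \frac{3}{2031316}$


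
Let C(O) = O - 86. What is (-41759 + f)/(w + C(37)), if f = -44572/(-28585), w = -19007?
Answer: 1193636443/544715760 ≈ 2.1913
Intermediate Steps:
C(O) = -86 + O
f = 44572/28585 (f = -44572*(-1/28585) = 44572/28585 ≈ 1.5593)
(-41759 + f)/(w + C(37)) = (-41759 + 44572/28585)/(-19007 + (-86 + 37)) = -1193636443/(28585*(-19007 - 49)) = -1193636443/28585/(-19056) = -1193636443/28585*(-1/19056) = 1193636443/544715760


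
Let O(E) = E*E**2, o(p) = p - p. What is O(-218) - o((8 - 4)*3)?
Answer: -10360232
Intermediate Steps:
o(p) = 0
O(E) = E**3
O(-218) - o((8 - 4)*3) = (-218)**3 - 1*0 = -10360232 + 0 = -10360232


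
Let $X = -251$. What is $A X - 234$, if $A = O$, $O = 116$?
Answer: $-29350$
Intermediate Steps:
$A = 116$
$A X - 234 = 116 \left(-251\right) - 234 = -29116 - 234 = -29350$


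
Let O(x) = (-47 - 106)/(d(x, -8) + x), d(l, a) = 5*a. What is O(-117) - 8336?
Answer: -1308599/157 ≈ -8335.0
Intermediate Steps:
O(x) = -153/(-40 + x) (O(x) = (-47 - 106)/(5*(-8) + x) = -153/(-40 + x))
O(-117) - 8336 = -153/(-40 - 117) - 8336 = -153/(-157) - 8336 = -153*(-1/157) - 8336 = 153/157 - 8336 = -1308599/157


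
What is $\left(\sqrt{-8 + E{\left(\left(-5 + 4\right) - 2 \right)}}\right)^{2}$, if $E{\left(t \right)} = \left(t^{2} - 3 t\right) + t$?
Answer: $7$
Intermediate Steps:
$E{\left(t \right)} = t^{2} - 2 t$
$\left(\sqrt{-8 + E{\left(\left(-5 + 4\right) - 2 \right)}}\right)^{2} = \left(\sqrt{-8 + \left(\left(-5 + 4\right) - 2\right) \left(-2 + \left(\left(-5 + 4\right) - 2\right)\right)}\right)^{2} = \left(\sqrt{-8 + \left(-1 - 2\right) \left(-2 - 3\right)}\right)^{2} = \left(\sqrt{-8 - 3 \left(-2 - 3\right)}\right)^{2} = \left(\sqrt{-8 - -15}\right)^{2} = \left(\sqrt{-8 + 15}\right)^{2} = \left(\sqrt{7}\right)^{2} = 7$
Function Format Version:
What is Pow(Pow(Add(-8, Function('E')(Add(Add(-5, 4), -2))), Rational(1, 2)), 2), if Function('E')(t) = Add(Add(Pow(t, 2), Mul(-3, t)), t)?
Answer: 7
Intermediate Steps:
Function('E')(t) = Add(Pow(t, 2), Mul(-2, t))
Pow(Pow(Add(-8, Function('E')(Add(Add(-5, 4), -2))), Rational(1, 2)), 2) = Pow(Pow(Add(-8, Mul(Add(Add(-5, 4), -2), Add(-2, Add(Add(-5, 4), -2)))), Rational(1, 2)), 2) = Pow(Pow(Add(-8, Mul(Add(-1, -2), Add(-2, Add(-1, -2)))), Rational(1, 2)), 2) = Pow(Pow(Add(-8, Mul(-3, Add(-2, -3))), Rational(1, 2)), 2) = Pow(Pow(Add(-8, Mul(-3, -5)), Rational(1, 2)), 2) = Pow(Pow(Add(-8, 15), Rational(1, 2)), 2) = Pow(Pow(7, Rational(1, 2)), 2) = 7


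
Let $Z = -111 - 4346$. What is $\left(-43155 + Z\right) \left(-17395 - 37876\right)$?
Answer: $2631562852$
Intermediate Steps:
$Z = -4457$ ($Z = -111 - 4346 = -4457$)
$\left(-43155 + Z\right) \left(-17395 - 37876\right) = \left(-43155 - 4457\right) \left(-17395 - 37876\right) = \left(-47612\right) \left(-55271\right) = 2631562852$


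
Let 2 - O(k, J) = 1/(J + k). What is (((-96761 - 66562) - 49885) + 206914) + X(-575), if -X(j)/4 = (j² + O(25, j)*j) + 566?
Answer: -14590992/11 ≈ -1.3265e+6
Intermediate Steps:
O(k, J) = 2 - 1/(J + k)
X(j) = -2264 - 4*j² - 4*j*(49 + 2*j)/(25 + j) (X(j) = -4*((j² + ((-1 + 2*j + 2*25)/(j + 25))*j) + 566) = -4*((j² + ((-1 + 2*j + 50)/(25 + j))*j) + 566) = -4*((j² + ((49 + 2*j)/(25 + j))*j) + 566) = -4*((j² + j*(49 + 2*j)/(25 + j)) + 566) = -4*(566 + j² + j*(49 + 2*j)/(25 + j)) = -2264 - 4*j² - 4*j*(49 + 2*j)/(25 + j))
(((-96761 - 66562) - 49885) + 206914) + X(-575) = (((-96761 - 66562) - 49885) + 206914) + 4*(-14150 - 1*(-575)³ - 615*(-575) - 27*(-575)²)/(25 - 575) = ((-163323 - 49885) + 206914) + 4*(-14150 - 1*(-190109375) + 353625 - 27*330625)/(-550) = (-213208 + 206914) + 4*(-1/550)*(-14150 + 190109375 + 353625 - 8926875) = -6294 + 4*(-1/550)*181521975 = -6294 - 14521758/11 = -14590992/11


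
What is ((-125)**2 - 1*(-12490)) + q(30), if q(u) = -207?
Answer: 27908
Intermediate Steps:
((-125)**2 - 1*(-12490)) + q(30) = ((-125)**2 - 1*(-12490)) - 207 = (15625 + 12490) - 207 = 28115 - 207 = 27908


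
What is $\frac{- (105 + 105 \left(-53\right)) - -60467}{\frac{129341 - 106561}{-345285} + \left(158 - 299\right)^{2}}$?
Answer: $\frac{4552720839}{1372917661} \approx 3.3161$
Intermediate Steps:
$\frac{- (105 + 105 \left(-53\right)) - -60467}{\frac{129341 - 106561}{-345285} + \left(158 - 299\right)^{2}} = \frac{- (105 - 5565) + 60467}{\left(129341 - 106561\right) \left(- \frac{1}{345285}\right) + \left(-141\right)^{2}} = \frac{\left(-1\right) \left(-5460\right) + 60467}{22780 \left(- \frac{1}{345285}\right) + 19881} = \frac{5460 + 60467}{- \frac{4556}{69057} + 19881} = \frac{65927}{\frac{1372917661}{69057}} = 65927 \cdot \frac{69057}{1372917661} = \frac{4552720839}{1372917661}$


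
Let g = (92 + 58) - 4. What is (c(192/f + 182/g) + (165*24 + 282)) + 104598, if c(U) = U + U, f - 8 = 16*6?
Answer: 103295030/949 ≈ 1.0885e+5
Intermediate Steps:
f = 104 (f = 8 + 16*6 = 8 + 96 = 104)
g = 146 (g = 150 - 4 = 146)
c(U) = 2*U
(c(192/f + 182/g) + (165*24 + 282)) + 104598 = (2*(192/104 + 182/146) + (165*24 + 282)) + 104598 = (2*(192*(1/104) + 182*(1/146)) + (3960 + 282)) + 104598 = (2*(24/13 + 91/73) + 4242) + 104598 = (2*(2935/949) + 4242) + 104598 = (5870/949 + 4242) + 104598 = 4031528/949 + 104598 = 103295030/949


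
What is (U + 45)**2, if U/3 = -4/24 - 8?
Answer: 1681/4 ≈ 420.25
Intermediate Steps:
U = -49/2 (U = 3*(-4/24 - 8) = 3*(-4*1/24 - 8) = 3*(-1/6 - 8) = 3*(-49/6) = -49/2 ≈ -24.500)
(U + 45)**2 = (-49/2 + 45)**2 = (41/2)**2 = 1681/4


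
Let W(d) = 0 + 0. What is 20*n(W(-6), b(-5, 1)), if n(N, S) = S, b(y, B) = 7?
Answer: 140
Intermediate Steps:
W(d) = 0
20*n(W(-6), b(-5, 1)) = 20*7 = 140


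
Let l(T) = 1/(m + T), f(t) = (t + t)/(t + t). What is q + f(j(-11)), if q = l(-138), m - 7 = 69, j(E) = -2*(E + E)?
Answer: 61/62 ≈ 0.98387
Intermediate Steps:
j(E) = -4*E
m = 76 (m = 7 + 69 = 76)
f(t) = 1 (f(t) = (2*t)/((2*t)) = (2*t)*(1/(2*t)) = 1)
l(T) = 1/(76 + T)
q = -1/62 (q = 1/(76 - 138) = 1/(-62) = -1/62 ≈ -0.016129)
q + f(j(-11)) = -1/62 + 1 = 61/62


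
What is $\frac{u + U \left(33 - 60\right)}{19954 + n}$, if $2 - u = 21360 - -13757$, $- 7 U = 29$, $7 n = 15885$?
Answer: $- \frac{245022}{155563} \approx -1.5751$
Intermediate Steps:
$n = \frac{15885}{7}$ ($n = \frac{1}{7} \cdot 15885 = \frac{15885}{7} \approx 2269.3$)
$U = - \frac{29}{7}$ ($U = \left(- \frac{1}{7}\right) 29 = - \frac{29}{7} \approx -4.1429$)
$u = -35115$ ($u = 2 - \left(21360 - -13757\right) = 2 - \left(21360 + 13757\right) = 2 - 35117 = -35115$)
$\frac{u + U \left(33 - 60\right)}{19954 + n} = \frac{-35115 - \frac{29 \left(33 - 60\right)}{7}}{19954 + \frac{15885}{7}} = \frac{-35115 - - \frac{783}{7}}{\frac{155563}{7}} = \left(-35115 + \frac{783}{7}\right) \frac{7}{155563} = \left(- \frac{245022}{7}\right) \frac{7}{155563} = - \frac{245022}{155563}$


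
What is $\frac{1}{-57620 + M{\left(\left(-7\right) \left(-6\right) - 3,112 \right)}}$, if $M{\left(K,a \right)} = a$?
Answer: $- \frac{1}{57508} \approx -1.7389 \cdot 10^{-5}$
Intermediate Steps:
$\frac{1}{-57620 + M{\left(\left(-7\right) \left(-6\right) - 3,112 \right)}} = \frac{1}{-57620 + 112} = \frac{1}{-57508} = - \frac{1}{57508}$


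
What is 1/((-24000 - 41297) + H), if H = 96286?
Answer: 1/30989 ≈ 3.2270e-5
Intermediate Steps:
1/((-24000 - 41297) + H) = 1/((-24000 - 41297) + 96286) = 1/(-65297 + 96286) = 1/30989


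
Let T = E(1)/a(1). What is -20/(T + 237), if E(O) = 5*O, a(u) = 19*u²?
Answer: -95/1127 ≈ -0.084295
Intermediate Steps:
T = 5/19 (T = (5*1)/((19*1²)) = 5/((19*1)) = 5/19 ≈ 0.26316)
-20/(T + 237) = -20/(5/19 + 237) = -20/4508/19 = -20*19/4508 = -95/1127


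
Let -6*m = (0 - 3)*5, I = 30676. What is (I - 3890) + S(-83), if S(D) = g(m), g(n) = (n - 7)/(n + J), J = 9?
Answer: 616069/23 ≈ 26786.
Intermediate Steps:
m = 5/2 (m = -(0 - 3)*5/6 = -(-1)*5/2 = -⅙*(-15) = 5/2 ≈ 2.5000)
g(n) = (-7 + n)/(9 + n) (g(n) = (n - 7)/(n + 9) = (-7 + n)/(9 + n))
S(D) = -9/23 (S(D) = (-7 + 5/2)/(9 + 5/2) = -9/2/(23/2) = (2/23)*(-9/2) = -9/23)
(I - 3890) + S(-83) = (30676 - 3890) - 9/23 = 26786 - 9/23 = 616069/23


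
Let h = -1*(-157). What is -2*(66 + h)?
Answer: -446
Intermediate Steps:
h = 157
-2*(66 + h) = -2*(66 + 157) = -2*223 = -446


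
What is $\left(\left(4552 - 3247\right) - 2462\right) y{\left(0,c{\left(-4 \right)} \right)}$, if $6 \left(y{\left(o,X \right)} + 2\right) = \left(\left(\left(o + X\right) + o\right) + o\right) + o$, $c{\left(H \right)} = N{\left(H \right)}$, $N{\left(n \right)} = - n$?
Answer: $\frac{4628}{3} \approx 1542.7$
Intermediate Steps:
$c{\left(H \right)} = - H$
$y{\left(o,X \right)} = -2 + \frac{X}{6} + \frac{2 o}{3}$ ($y{\left(o,X \right)} = -2 + \frac{\left(\left(\left(o + X\right) + o\right) + o\right) + o}{6} = -2 + \frac{\left(\left(\left(X + o\right) + o\right) + o\right) + o}{6} = -2 + \frac{\left(\left(X + 2 o\right) + o\right) + o}{6} = -2 + \frac{\left(X + 3 o\right) + o}{6} = -2 + \frac{X + 4 o}{6} = -2 + \left(\frac{X}{6} + \frac{2 o}{3}\right) = -2 + \frac{X}{6} + \frac{2 o}{3}$)
$\left(\left(4552 - 3247\right) - 2462\right) y{\left(0,c{\left(-4 \right)} \right)} = \left(\left(4552 - 3247\right) - 2462\right) \left(-2 + \frac{\left(-1\right) \left(-4\right)}{6} + \frac{2}{3} \cdot 0\right) = \left(1305 - 2462\right) \left(-2 + \frac{1}{6} \cdot 4 + 0\right) = - 1157 \left(-2 + \frac{2}{3} + 0\right) = \left(-1157\right) \left(- \frac{4}{3}\right) = \frac{4628}{3}$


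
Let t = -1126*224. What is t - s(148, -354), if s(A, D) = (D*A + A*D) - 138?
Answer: -147302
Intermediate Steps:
s(A, D) = -138 + 2*A*D (s(A, D) = (A*D + A*D) - 138 = 2*A*D - 138 = -138 + 2*A*D)
t = -252224
t - s(148, -354) = -252224 - (-138 + 2*148*(-354)) = -252224 - (-138 - 104784) = -252224 - 1*(-104922) = -252224 + 104922 = -147302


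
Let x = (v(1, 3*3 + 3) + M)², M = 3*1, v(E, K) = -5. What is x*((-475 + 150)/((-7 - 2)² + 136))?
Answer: -1300/217 ≈ -5.9908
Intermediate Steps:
M = 3
x = 4 (x = (-5 + 3)² = (-2)² = 4)
x*((-475 + 150)/((-7 - 2)² + 136)) = 4*((-475 + 150)/((-7 - 2)² + 136)) = 4*(-325/((-9)² + 136)) = 4*(-325/(81 + 136)) = 4*(-325/217) = -1300/217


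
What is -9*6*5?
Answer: -270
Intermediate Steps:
-9*6*5 = -54*5 = -270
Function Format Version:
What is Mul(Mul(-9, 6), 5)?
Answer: -270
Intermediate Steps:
Mul(Mul(-9, 6), 5) = Mul(-54, 5) = -270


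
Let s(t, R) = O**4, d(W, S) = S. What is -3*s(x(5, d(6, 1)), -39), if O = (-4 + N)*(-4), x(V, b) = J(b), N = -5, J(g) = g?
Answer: -5038848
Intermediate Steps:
x(V, b) = b
O = 36 (O = (-4 - 5)*(-4) = -9*(-4) = 36)
s(t, R) = 1679616 (s(t, R) = 36**4 = 1679616)
-3*s(x(5, d(6, 1)), -39) = -3*1679616 = -5038848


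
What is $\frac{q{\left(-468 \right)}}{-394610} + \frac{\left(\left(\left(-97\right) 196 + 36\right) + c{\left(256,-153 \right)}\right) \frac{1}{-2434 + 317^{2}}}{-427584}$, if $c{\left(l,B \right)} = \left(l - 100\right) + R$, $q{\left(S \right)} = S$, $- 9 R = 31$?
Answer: $\frac{3533246371363}{2978048604643776} \approx 0.0011864$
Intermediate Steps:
$R = - \frac{31}{9}$ ($R = \left(- \frac{1}{9}\right) 31 = - \frac{31}{9} \approx -3.4444$)
$c{\left(l,B \right)} = - \frac{931}{9} + l$ ($c{\left(l,B \right)} = \left(l - 100\right) - \frac{31}{9} = \left(-100 + l\right) - \frac{31}{9} = - \frac{931}{9} + l$)
$\frac{q{\left(-468 \right)}}{-394610} + \frac{\left(\left(\left(-97\right) 196 + 36\right) + c{\left(256,-153 \right)}\right) \frac{1}{-2434 + 317^{2}}}{-427584} = - \frac{468}{-394610} + \frac{\left(\left(\left(-97\right) 196 + 36\right) + \left(- \frac{931}{9} + 256\right)\right) \frac{1}{-2434 + 317^{2}}}{-427584} = \left(-468\right) \left(- \frac{1}{394610}\right) + \frac{\left(-19012 + 36\right) + \frac{1373}{9}}{-2434 + 100489} \left(- \frac{1}{427584}\right) = \frac{234}{197305} + \frac{-18976 + \frac{1373}{9}}{98055} \left(- \frac{1}{427584}\right) = \frac{234}{197305} + \left(- \frac{169411}{9}\right) \frac{1}{98055} \left(- \frac{1}{427584}\right) = \frac{234}{197305} - - \frac{169411}{377340742080} = \frac{234}{197305} + \frac{169411}{377340742080} = \frac{3533246371363}{2978048604643776}$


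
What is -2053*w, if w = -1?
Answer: 2053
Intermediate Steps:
-2053*w = -2053*(-1) = 2053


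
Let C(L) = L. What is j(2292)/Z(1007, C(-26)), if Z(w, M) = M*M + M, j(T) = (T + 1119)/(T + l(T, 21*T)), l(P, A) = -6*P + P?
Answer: -1137/1986400 ≈ -0.00057239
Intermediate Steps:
l(P, A) = -5*P
j(T) = -(1119 + T)/(4*T) (j(T) = (T + 1119)/(T - 5*T) = (1119 + T)/((-4*T)) = (1119 + T)*(-1/(4*T)) = -(1119 + T)/(4*T))
Z(w, M) = M + M² (Z(w, M) = M² + M = M + M²)
j(2292)/Z(1007, C(-26)) = ((¼)*(-1119 - 1*2292)/2292)/((-26*(1 - 26))) = ((¼)*(1/2292)*(-1119 - 2292))/((-26*(-25))) = ((¼)*(1/2292)*(-3411))/650 = -1137/3056*1/650 = -1137/1986400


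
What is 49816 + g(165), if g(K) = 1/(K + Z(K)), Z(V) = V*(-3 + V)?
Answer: 1339801321/26895 ≈ 49816.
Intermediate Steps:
g(K) = 1/(K + K*(-3 + K))
49816 + g(165) = 49816 + 1/(165*(-2 + 165)) = 49816 + (1/165)/163 = 49816 + (1/165)*(1/163) = 49816 + 1/26895 = 1339801321/26895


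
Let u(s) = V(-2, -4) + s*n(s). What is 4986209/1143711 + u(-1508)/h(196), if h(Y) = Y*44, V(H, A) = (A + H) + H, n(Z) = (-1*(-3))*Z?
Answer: 980700993905/1232920458 ≈ 795.43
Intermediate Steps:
n(Z) = 3*Z
V(H, A) = A + 2*H
u(s) = -8 + 3*s² (u(s) = (-4 + 2*(-2)) + s*(3*s) = (-4 - 4) + 3*s² = -8 + 3*s²)
h(Y) = 44*Y
4986209/1143711 + u(-1508)/h(196) = 4986209/1143711 + (-8 + 3*(-1508)²)/((44*196)) = 4986209*(1/1143711) + (-8 + 3*2274064)/8624 = 4986209/1143711 + (-8 + 6822192)*(1/8624) = 4986209/1143711 + 6822184*(1/8624) = 4986209/1143711 + 852773/1078 = 980700993905/1232920458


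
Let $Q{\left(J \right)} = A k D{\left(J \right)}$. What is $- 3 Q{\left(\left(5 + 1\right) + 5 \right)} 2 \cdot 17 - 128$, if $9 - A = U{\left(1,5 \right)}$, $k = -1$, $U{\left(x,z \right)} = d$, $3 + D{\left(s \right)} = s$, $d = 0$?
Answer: $7216$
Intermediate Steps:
$D{\left(s \right)} = -3 + s$
$U{\left(x,z \right)} = 0$
$A = 9$ ($A = 9 - 0 = 9 + 0 = 9$)
$Q{\left(J \right)} = 27 - 9 J$ ($Q{\left(J \right)} = 9 \left(-1\right) \left(-3 + J\right) = - 9 \left(-3 + J\right) = 27 - 9 J$)
$- 3 Q{\left(\left(5 + 1\right) + 5 \right)} 2 \cdot 17 - 128 = - 3 \left(27 - 9 \left(\left(5 + 1\right) + 5\right)\right) 2 \cdot 17 - 128 = - 3 \left(27 - 9 \left(6 + 5\right)\right) 2 \cdot 17 - 128 = - 3 \left(27 - 99\right) 2 \cdot 17 - 128 = \left(-3\right) \left(-72\right) 2 \cdot 17 - 128 = 216 \cdot 2 \cdot 17 - 128 = 432 \cdot 17 - 128 = 7344 - 128 = 7216$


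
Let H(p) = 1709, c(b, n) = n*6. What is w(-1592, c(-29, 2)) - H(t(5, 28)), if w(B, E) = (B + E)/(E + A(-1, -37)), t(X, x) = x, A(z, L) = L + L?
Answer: -52189/31 ≈ -1683.5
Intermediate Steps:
A(z, L) = 2*L
c(b, n) = 6*n
w(B, E) = (B + E)/(-74 + E) (w(B, E) = (B + E)/(E + 2*(-37)) = (B + E)/(E - 74) = (B + E)/(-74 + E))
w(-1592, c(-29, 2)) - H(t(5, 28)) = (-1592 + 6*2)/(-74 + 6*2) - 1*1709 = (-1592 + 12)/(-74 + 12) - 1709 = -1580/(-62) - 1709 = -1/62*(-1580) - 1709 = 790/31 - 1709 = -52189/31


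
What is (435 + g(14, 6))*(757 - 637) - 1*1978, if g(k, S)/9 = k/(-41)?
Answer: 2043982/41 ≈ 49853.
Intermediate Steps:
g(k, S) = -9*k/41 (g(k, S) = 9*(k/(-41)) = 9*(k*(-1/41)) = 9*(-k/41) = -9*k/41)
(435 + g(14, 6))*(757 - 637) - 1*1978 = (435 - 9/41*14)*(757 - 637) - 1*1978 = (435 - 126/41)*120 - 1978 = (17709/41)*120 - 1978 = 2125080/41 - 1978 = 2043982/41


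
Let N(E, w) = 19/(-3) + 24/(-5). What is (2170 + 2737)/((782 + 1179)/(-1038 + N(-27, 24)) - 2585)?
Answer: -77221459/40709560 ≈ -1.8969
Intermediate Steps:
N(E, w) = -167/15 (N(E, w) = 19*(-⅓) + 24*(-⅕) = -19/3 - 24/5 = -167/15)
(2170 + 2737)/((782 + 1179)/(-1038 + N(-27, 24)) - 2585) = (2170 + 2737)/((782 + 1179)/(-1038 - 167/15) - 2585) = 4907/(1961/(-15737/15) - 2585) = 4907/(1961*(-15/15737) - 2585) = 4907/(-29415/15737 - 2585) = 4907/(-40709560/15737) = 4907*(-15737/40709560) = -77221459/40709560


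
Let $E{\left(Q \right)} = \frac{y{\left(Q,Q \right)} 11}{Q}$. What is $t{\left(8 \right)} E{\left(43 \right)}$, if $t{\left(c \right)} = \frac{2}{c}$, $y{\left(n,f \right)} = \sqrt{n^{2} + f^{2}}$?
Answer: $\frac{11 \sqrt{2}}{4} \approx 3.8891$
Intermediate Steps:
$y{\left(n,f \right)} = \sqrt{f^{2} + n^{2}}$
$E{\left(Q \right)} = \frac{11 \sqrt{2} \sqrt{Q^{2}}}{Q}$ ($E{\left(Q \right)} = \frac{\sqrt{Q^{2} + Q^{2}} \cdot 11}{Q} = \frac{\sqrt{2 Q^{2}} \cdot 11}{Q} = \frac{\sqrt{2} \sqrt{Q^{2}} \cdot 11}{Q} = \frac{11 \sqrt{2} \sqrt{Q^{2}}}{Q}$)
$t{\left(8 \right)} E{\left(43 \right)} = \frac{2}{8} \frac{11 \sqrt{2} \sqrt{43^{2}}}{43} = 2 \cdot \frac{1}{8} \cdot 11 \sqrt{2} \cdot \frac{1}{43} \sqrt{1849} = \frac{11 \sqrt{2} \cdot \frac{1}{43} \cdot 43}{4} = \frac{11 \sqrt{2}}{4}$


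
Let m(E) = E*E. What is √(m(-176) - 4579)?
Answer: 3*√2933 ≈ 162.47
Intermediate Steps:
m(E) = E²
√(m(-176) - 4579) = √((-176)² - 4579) = √(30976 - 4579) = √26397 = 3*√2933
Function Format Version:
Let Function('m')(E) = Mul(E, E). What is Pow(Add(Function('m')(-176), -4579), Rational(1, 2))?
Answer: Mul(3, Pow(2933, Rational(1, 2))) ≈ 162.47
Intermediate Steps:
Function('m')(E) = Pow(E, 2)
Pow(Add(Function('m')(-176), -4579), Rational(1, 2)) = Pow(Add(Pow(-176, 2), -4579), Rational(1, 2)) = Pow(Add(30976, -4579), Rational(1, 2)) = Pow(26397, Rational(1, 2)) = Mul(3, Pow(2933, Rational(1, 2)))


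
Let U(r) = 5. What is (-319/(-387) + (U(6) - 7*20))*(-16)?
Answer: 830816/387 ≈ 2146.8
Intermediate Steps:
(-319/(-387) + (U(6) - 7*20))*(-16) = (-319/(-387) + (5 - 7*20))*(-16) = (-319*(-1/387) + (5 - 140))*(-16) = (319/387 - 135)*(-16) = -51926/387*(-16) = 830816/387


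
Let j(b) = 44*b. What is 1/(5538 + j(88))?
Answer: 1/9410 ≈ 0.00010627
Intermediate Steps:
1/(5538 + j(88)) = 1/(5538 + 44*88) = 1/(5538 + 3872) = 1/9410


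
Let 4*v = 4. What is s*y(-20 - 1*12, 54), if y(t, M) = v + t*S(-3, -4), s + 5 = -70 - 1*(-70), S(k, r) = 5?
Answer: 795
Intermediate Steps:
v = 1 (v = (¼)*4 = 1)
s = -5 (s = -5 + (-70 - 1*(-70)) = -5 + (-70 + 70) = -5 + 0 = -5)
y(t, M) = 1 + 5*t (y(t, M) = 1 + t*5 = 1 + 5*t)
s*y(-20 - 1*12, 54) = -5*(1 + 5*(-20 - 1*12)) = -5*(1 + 5*(-20 - 12)) = -5*(1 + 5*(-32)) = -5*(1 - 160) = -5*(-159) = 795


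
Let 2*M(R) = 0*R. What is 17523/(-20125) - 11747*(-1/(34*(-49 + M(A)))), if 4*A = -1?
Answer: -2231947/281750 ≈ -7.9217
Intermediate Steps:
A = -¼ (A = (¼)*(-1) = -¼ ≈ -0.25000)
M(R) = 0 (M(R) = (0*R)/2 = (½)*0 = 0)
17523/(-20125) - 11747*(-1/(34*(-49 + M(A)))) = 17523/(-20125) - 11747*(-1/(34*(-49 + 0))) = 17523*(-1/20125) - 11747/((-34*(-49))) = -17523/20125 - 11747/1666 = -17523/20125 - 11747*1/1666 = -17523/20125 - 691/98 = -2231947/281750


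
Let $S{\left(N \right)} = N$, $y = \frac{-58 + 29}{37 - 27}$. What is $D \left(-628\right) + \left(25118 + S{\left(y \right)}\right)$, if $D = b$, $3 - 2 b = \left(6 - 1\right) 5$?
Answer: $\frac{320231}{10} \approx 32023.0$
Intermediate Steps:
$y = - \frac{29}{10} \approx -2.9$
$b = -11$ ($b = \frac{3}{2} - \frac{\left(6 - 1\right) 5}{2} = \frac{3}{2} - \frac{5 \cdot 5}{2} = \frac{3}{2} - \frac{25}{2} = -11$)
$D = -11$
$D \left(-628\right) + \left(25118 + S{\left(y \right)}\right) = \left(-11\right) \left(-628\right) + \left(25118 - \frac{29}{10}\right) = 6908 + \frac{251151}{10} = \frac{320231}{10}$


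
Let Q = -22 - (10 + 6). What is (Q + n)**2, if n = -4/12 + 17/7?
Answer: 568516/441 ≈ 1289.2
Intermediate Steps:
n = 44/21 (n = -4*1/12 + 17*(1/7) = -1/3 + 17/7 = 44/21 ≈ 2.0952)
Q = -38 (Q = -22 - 1*16 = -22 - 16 = -38)
(Q + n)**2 = (-38 + 44/21)**2 = (-754/21)**2 = 568516/441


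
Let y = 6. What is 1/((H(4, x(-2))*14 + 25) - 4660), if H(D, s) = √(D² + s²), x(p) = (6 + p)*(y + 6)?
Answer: -927/4205701 - 56*√145/21028505 ≈ -0.00025248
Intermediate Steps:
x(p) = 72 + 12*p (x(p) = (6 + p)*(6 + 6) = (6 + p)*12 = 72 + 12*p)
1/((H(4, x(-2))*14 + 25) - 4660) = 1/((√(4² + (72 + 12*(-2))²)*14 + 25) - 4660) = 1/((√(16 + (72 - 24)²)*14 + 25) - 4660) = 1/((√(16 + 48²)*14 + 25) - 4660) = 1/((√(16 + 2304)*14 + 25) - 4660) = 1/((√2320*14 + 25) - 4660) = 1/(((4*√145)*14 + 25) - 4660) = 1/((56*√145 + 25) - 4660) = 1/((25 + 56*√145) - 4660) = 1/(-4635 + 56*√145)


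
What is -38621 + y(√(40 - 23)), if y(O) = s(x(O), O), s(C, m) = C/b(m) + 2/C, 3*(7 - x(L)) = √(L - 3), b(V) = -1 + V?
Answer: (18 - (21 - √(-3 + √17))² - 18*√17 - 115863*(1 - √17)*(21 - √(-3 + √17)))/(3*(1 - √17)*(21 - √(-3 + √17))) ≈ -38619.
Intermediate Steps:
x(L) = 7 - √(-3 + L)/3 (x(L) = 7 - √(L - 3)/3 = 7 - √(-3 + L)/3)
s(C, m) = 2/C + C/(-1 + m) (s(C, m) = C/(-1 + m) + 2/C = 2/C + C/(-1 + m))
y(O) = 2/(7 - √(-3 + O)/3) + (7 - √(-3 + O)/3)/(-1 + O)
-38621 + y(√(40 - 23)) = -38621 + (18 - (21 - √(-3 + √(40 - 23)))² - 18*√(40 - 23))/(3*(-1 + √(40 - 23))*(-21 + √(-3 + √(40 - 23)))) = -38621 + (18 - (21 - √(-3 + √17))² - 18*√17)/(3*(-1 + √17)*(-21 + √(-3 + √17)))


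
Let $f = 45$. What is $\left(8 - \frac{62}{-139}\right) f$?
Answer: $\frac{52830}{139} \approx 380.07$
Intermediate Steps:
$\left(8 - \frac{62}{-139}\right) f = \left(8 - \frac{62}{-139}\right) 45 = \left(8 - - \frac{62}{139}\right) 45 = \left(8 + \frac{62}{139}\right) 45 = \frac{1174}{139} \cdot 45 = \frac{52830}{139}$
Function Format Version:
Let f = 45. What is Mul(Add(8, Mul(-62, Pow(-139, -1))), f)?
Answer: Rational(52830, 139) ≈ 380.07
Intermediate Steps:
Mul(Add(8, Mul(-62, Pow(-139, -1))), f) = Mul(Add(8, Mul(-62, Pow(-139, -1))), 45) = Mul(Add(8, Mul(-62, Rational(-1, 139))), 45) = Mul(Add(8, Rational(62, 139)), 45) = Mul(Rational(1174, 139), 45) = Rational(52830, 139)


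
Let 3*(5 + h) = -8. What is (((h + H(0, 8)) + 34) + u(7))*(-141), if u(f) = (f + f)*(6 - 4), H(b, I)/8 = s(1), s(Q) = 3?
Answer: -11045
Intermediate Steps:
H(b, I) = 24 (H(b, I) = 8*3 = 24)
h = -23/3 (h = -5 + (⅓)*(-8) = -5 - 8/3 = -23/3 ≈ -7.6667)
u(f) = 4*f (u(f) = (2*f)*2 = 4*f)
(((h + H(0, 8)) + 34) + u(7))*(-141) = (((-23/3 + 24) + 34) + 4*7)*(-141) = ((49/3 + 34) + 28)*(-141) = (151/3 + 28)*(-141) = (235/3)*(-141) = -11045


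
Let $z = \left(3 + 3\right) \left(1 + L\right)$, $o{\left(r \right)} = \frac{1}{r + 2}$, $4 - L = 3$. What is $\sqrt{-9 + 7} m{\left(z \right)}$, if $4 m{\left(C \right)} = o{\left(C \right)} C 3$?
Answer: $\frac{9 i \sqrt{2}}{14} \approx 0.90914 i$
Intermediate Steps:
$L = 1$ ($L = 4 - 3 = 1$)
$o{\left(r \right)} = \frac{1}{2 + r}$
$z = 12$ ($z = \left(3 + 3\right) \left(1 + 1\right) = 6 \cdot 2 = 12$)
$m{\left(C \right)} = \frac{3 C}{4 \left(2 + C\right)}$ ($m{\left(C \right)} = \frac{\frac{C}{2 + C} 3}{4} = \frac{3 C \frac{1}{2 + C}}{4} = \frac{3 C}{4 \left(2 + C\right)}$)
$\sqrt{-9 + 7} m{\left(z \right)} = \sqrt{-9 + 7} \cdot \frac{3}{4} \cdot 12 \frac{1}{2 + 12} = \sqrt{-2} \cdot \frac{3}{4} \cdot 12 \cdot \frac{1}{14} = i \sqrt{2} \cdot \frac{3}{4} \cdot 12 \cdot \frac{1}{14} = i \sqrt{2} \cdot \frac{9}{14} = \frac{9 i \sqrt{2}}{14}$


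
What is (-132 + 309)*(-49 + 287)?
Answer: 42126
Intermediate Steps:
(-132 + 309)*(-49 + 287) = 177*238 = 42126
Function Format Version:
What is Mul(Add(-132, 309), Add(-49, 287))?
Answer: 42126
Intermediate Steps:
Mul(Add(-132, 309), Add(-49, 287)) = Mul(177, 238) = 42126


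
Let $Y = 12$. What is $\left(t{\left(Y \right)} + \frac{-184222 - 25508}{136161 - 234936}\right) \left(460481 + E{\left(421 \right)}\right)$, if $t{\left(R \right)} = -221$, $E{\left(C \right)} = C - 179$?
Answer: $- \frac{664041442069}{6585} \approx -1.0084 \cdot 10^{8}$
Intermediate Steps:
$E{\left(C \right)} = -179 + C$ ($E{\left(C \right)} = C - 179 = -179 + C$)
$\left(t{\left(Y \right)} + \frac{-184222 - 25508}{136161 - 234936}\right) \left(460481 + E{\left(421 \right)}\right) = \left(-221 + \frac{-184222 - 25508}{136161 - 234936}\right) \left(460481 + \left(-179 + 421\right)\right) = \left(-221 - \frac{209730}{-98775}\right) \left(460481 + 242\right) = \left(-221 - - \frac{13982}{6585}\right) 460723 = \left(-221 + \frac{13982}{6585}\right) 460723 = \left(- \frac{1441303}{6585}\right) 460723 = - \frac{664041442069}{6585}$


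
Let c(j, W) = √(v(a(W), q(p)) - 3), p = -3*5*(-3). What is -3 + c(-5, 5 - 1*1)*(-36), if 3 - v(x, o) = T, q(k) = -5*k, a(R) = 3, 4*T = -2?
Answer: -3 - 18*√2 ≈ -28.456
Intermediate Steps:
T = -½ (T = (¼)*(-2) = -½ ≈ -0.50000)
p = 45 (p = -15*(-3) = 45)
v(x, o) = 7/2 (v(x, o) = 3 - 1*(-½) = 3 + ½ = 7/2)
c(j, W) = √2/2 (c(j, W) = √(7/2 - 3) = √(½) = √2/2)
-3 + c(-5, 5 - 1*1)*(-36) = -3 + (√2/2)*(-36) = -3 - 18*√2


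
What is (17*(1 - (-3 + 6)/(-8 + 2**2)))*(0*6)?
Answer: 0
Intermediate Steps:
(17*(1 - (-3 + 6)/(-8 + 2**2)))*(0*6) = (17*(1 - 3/(-8 + 4)))*0 = (17*(1 - 3/(-4)))*0 = (17*(1 - 3*(-1)/4))*0 = (17*(1 - 1*(-3/4)))*0 = (17*(1 + 3/4))*0 = (17*(7/4))*0 = (119/4)*0 = 0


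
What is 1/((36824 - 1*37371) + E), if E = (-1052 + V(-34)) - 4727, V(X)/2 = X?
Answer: -1/6394 ≈ -0.00015640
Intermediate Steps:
V(X) = 2*X
E = -5847 (E = (-1052 + 2*(-34)) - 4727 = (-1052 - 68) - 4727 = -1120 - 4727 = -5847)
1/((36824 - 1*37371) + E) = 1/((36824 - 1*37371) - 5847) = 1/((36824 - 37371) - 5847) = 1/(-547 - 5847) = 1/(-6394) = -1/6394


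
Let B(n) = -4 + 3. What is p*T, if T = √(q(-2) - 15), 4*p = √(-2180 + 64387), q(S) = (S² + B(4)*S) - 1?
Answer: I*√622070/4 ≈ 197.18*I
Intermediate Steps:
B(n) = -1
q(S) = -1 + S² - S (q(S) = (S² - S) - 1 = -1 + S² - S)
p = √62207/4 (p = √(-2180 + 64387)/4 = √62207/4 ≈ 62.353)
T = I*√10 (T = √((-1 + (-2)² - 1*(-2)) - 15) = √((-1 + 4 + 2) - 15) = √(5 - 15) = √(-10) = I*√10 ≈ 3.1623*I)
p*T = (√62207/4)*(I*√10) = I*√622070/4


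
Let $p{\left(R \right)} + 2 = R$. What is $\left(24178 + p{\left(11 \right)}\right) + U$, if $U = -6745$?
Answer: $17442$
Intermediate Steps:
$p{\left(R \right)} = -2 + R$
$\left(24178 + p{\left(11 \right)}\right) + U = \left(24178 + \left(-2 + 11\right)\right) - 6745 = \left(24178 + 9\right) - 6745 = 24187 - 6745 = 17442$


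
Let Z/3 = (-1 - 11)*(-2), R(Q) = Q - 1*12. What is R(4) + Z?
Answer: 64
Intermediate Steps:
R(Q) = -12 + Q (R(Q) = Q - 12 = -12 + Q)
Z = 72 (Z = 3*((-1 - 11)*(-2)) = 3*(-12*(-2)) = 3*24 = 72)
R(4) + Z = (-12 + 4) + 72 = -8 + 72 = 64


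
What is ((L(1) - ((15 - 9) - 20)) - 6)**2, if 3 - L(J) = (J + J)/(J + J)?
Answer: 100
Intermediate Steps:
L(J) = 2 (L(J) = 3 - (J + J)/(J + J) = 3 - 2*J/(2*J) = 3 - 2*J*1/(2*J) = 3 - 1*1 = 3 - 1 = 2)
((L(1) - ((15 - 9) - 20)) - 6)**2 = ((2 - ((15 - 9) - 20)) - 6)**2 = ((2 - (6 - 20)) - 6)**2 = ((2 - 1*(-14)) - 6)**2 = ((2 + 14) - 6)**2 = (16 - 6)**2 = 10**2 = 100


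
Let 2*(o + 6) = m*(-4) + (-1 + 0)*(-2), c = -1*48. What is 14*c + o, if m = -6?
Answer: -665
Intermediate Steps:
c = -48
o = 7 (o = -6 + (-6*(-4) + (-1 + 0)*(-2))/2 = -6 + (24 - 1*(-2))/2 = -6 + (24 + 2)/2 = -6 + (½)*26 = -6 + 13 = 7)
14*c + o = 14*(-48) + 7 = -672 + 7 = -665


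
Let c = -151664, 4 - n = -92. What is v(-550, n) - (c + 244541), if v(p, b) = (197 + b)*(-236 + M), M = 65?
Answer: -142980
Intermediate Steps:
n = 96 (n = 4 - 1*(-92) = 4 + 92 = 96)
v(p, b) = -33687 - 171*b (v(p, b) = (197 + b)*(-236 + 65) = (197 + b)*(-171) = -33687 - 171*b)
v(-550, n) - (c + 244541) = (-33687 - 171*96) - (-151664 + 244541) = (-33687 - 16416) - 1*92877 = -50103 - 92877 = -142980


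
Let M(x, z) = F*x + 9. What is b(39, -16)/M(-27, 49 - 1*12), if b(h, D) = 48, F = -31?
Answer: 8/141 ≈ 0.056738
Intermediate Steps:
M(x, z) = 9 - 31*x (M(x, z) = -31*x + 9 = 9 - 31*x)
b(39, -16)/M(-27, 49 - 1*12) = 48/(9 - 31*(-27)) = 48/(9 + 837) = 48/846 = 48*(1/846) = 8/141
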